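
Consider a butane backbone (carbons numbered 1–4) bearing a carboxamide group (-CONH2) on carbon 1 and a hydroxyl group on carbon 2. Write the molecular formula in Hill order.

C5H11NO2

Atom tally by fragment:
  H2NOCCH2 → C:2 H:4 O:1 N:1
  CH(OH) → C:1 H:2 O:1
  CH2 → C:1 H:2
  CH3 → C:1 H:3
Element totals:
  C: 5
  H: 11
  N: 1
  O: 2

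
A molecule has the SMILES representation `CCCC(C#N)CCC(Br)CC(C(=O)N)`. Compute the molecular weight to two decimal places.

275.19 g/mol

Atom tally by fragment:
  CH3 → C:1 H:3
  CH2 → C:1 H:2
  CH2 → C:1 H:2
  CH(CN) → C:2 H:1 N:1
  CH2 → C:1 H:2
  CH2 → C:1 H:2
  CH(Br) → C:1 H:1 Br:1
  CH2 → C:1 H:2
  CH2CONH2 → C:2 H:4 O:1 N:1
Element totals:
  C: 11
  H: 19
  Br: 1
  N: 2
  O: 1
Molecular formula: C11H19BrN2O.
  M = 11(12.011) + 19(1.008) + 79.904 + 2(14.007) + 15.999
    = 132.121 + 19.152 + 79.904 + 28.014 + 15.999 = 275.190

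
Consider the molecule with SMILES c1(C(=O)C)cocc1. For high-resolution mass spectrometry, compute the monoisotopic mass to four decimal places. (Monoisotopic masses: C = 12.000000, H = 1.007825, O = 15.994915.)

Atom tally by fragment:
  furan ring core → C:4 H:4 O:1
  (− 1 ring H displaced by substituents)
  + COCH3 → C:2 H:3 O:1
Element totals:
  C: 6
  H: 6
  O: 2
Molecular formula: C6H6O2.
  M = 6(12.0) + 6(1.007825) + 2(15.994915)
    = 72.000000 + 6.046950 + 31.989830 = 110.036780

110.0368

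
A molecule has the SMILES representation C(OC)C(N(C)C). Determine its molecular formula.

C5H13NO

Atom tally by fragment:
  CH3OCH2 → C:2 H:5 O:1
  CH2N(CH3)2 → C:3 H:8 N:1
Element totals:
  C: 5
  H: 13
  N: 1
  O: 1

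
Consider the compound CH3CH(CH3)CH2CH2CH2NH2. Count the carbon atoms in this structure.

Atom tally by fragment:
  CH3 → C:1 H:3
  CH(CH3) → C:2 H:4
  CH2 → C:1 H:2
  CH2 → C:1 H:2
  CH2NH2 → C:1 H:4 N:1
Element totals:
  C: 6
  H: 15
  N: 1

6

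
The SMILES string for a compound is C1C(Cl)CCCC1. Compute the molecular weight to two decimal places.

Atom tally by fragment:
  cyclohexane ring core → C:6 H:12
  (− 1 ring H displaced by substituents)
  + Cl → Cl:1
Element totals:
  C: 6
  H: 11
  Cl: 1
Molecular formula: C6H11Cl.
  M = 6(12.011) + 11(1.008) + 35.45
    = 72.066 + 11.088 + 35.450 = 118.604

118.60 g/mol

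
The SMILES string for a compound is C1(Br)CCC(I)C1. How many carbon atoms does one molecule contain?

Atom tally by fragment:
  cyclopentane ring core → C:5 H:10
  (− 2 ring H displaced by substituents)
  + Br → Br:1
  + I → I:1
Element totals:
  C: 5
  H: 8
  Br: 1
  I: 1

5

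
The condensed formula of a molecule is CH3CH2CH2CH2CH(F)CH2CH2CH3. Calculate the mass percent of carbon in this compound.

72.67%

Atom tally by fragment:
  CH3 → C:1 H:3
  CH2 → C:1 H:2
  CH2 → C:1 H:2
  CH2 → C:1 H:2
  CH(F) → C:1 H:1 F:1
  CH2 → C:1 H:2
  CH2 → C:1 H:2
  CH3 → C:1 H:3
Element totals:
  C: 8
  H: 17
  F: 1
Molecular formula: C8H17F.
Molar mass = 132.222 g/mol.
Mass from C: 8 × 12.011 = 96.088 g/mol.
%C = 96.088 / 132.222 × 100 = 72.67%.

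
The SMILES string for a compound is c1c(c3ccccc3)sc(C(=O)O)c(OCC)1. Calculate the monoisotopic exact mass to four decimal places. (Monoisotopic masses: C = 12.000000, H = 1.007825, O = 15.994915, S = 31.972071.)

248.0507

Atom tally by fragment:
  thiophene ring core → C:4 H:4 S:1
  (− 3 ring H displaced by substituents)
  + C6H5 → C:6 H:5
  + COOH → C:1 H:1 O:2
  + OC2H5 → C:2 H:5 O:1
Element totals:
  C: 13
  H: 12
  O: 3
  S: 1
Molecular formula: C13H12O3S.
  M = 13(12.0) + 12(1.007825) + 3(15.994915) + 31.972071
    = 156.000000 + 12.093900 + 47.984745 + 31.972071 = 248.050716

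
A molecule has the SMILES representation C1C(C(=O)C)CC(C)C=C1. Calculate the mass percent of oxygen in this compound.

Atom tally by fragment:
  cyclohexene ring core → C:6 H:10
  (− 2 ring H displaced by substituents)
  + COCH3 → C:2 H:3 O:1
  + CH3 → C:1 H:3
Element totals:
  C: 9
  H: 14
  O: 1
Molecular formula: C9H14O.
Molar mass = 138.210 g/mol.
Mass from O: 1 × 15.999 = 15.999 g/mol.
%O = 15.999 / 138.210 × 100 = 11.58%.

11.58%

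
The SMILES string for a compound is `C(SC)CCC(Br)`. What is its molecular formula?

Atom tally by fragment:
  CH3SCH2 → C:2 H:5 S:1
  CH2 → C:1 H:2
  CH2 → C:1 H:2
  CH2Br → C:1 H:2 Br:1
Element totals:
  C: 5
  H: 11
  Br: 1
  S: 1

C5H11BrS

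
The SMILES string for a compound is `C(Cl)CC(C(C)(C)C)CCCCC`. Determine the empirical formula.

Atom tally by fragment:
  ClCH2 → C:1 H:2 Cl:1
  CH2 → C:1 H:2
  CH(C(CH3)3) → C:5 H:10
  CH2 → C:1 H:2
  CH2 → C:1 H:2
  CH2 → C:1 H:2
  CH2 → C:1 H:2
  CH3 → C:1 H:3
Element totals:
  C: 12
  H: 25
  Cl: 1
Molecular formula: C12H25Cl.
gcd of subscripts (12, 1, 25) = 1, so the empirical formula equals the molecular formula.

C12H25Cl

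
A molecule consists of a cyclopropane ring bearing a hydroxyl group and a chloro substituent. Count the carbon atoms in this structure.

3

Atom tally by fragment:
  cyclopropane ring core → C:3 H:6
  (− 2 ring H displaced by substituents)
  + OH → O:1 H:1
  + Cl → Cl:1
Element totals:
  C: 3
  H: 5
  Cl: 1
  O: 1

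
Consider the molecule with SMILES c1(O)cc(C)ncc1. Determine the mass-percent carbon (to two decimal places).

Atom tally by fragment:
  pyridine ring core → C:5 H:5 N:1
  (− 2 ring H displaced by substituents)
  + OH → O:1 H:1
  + CH3 → C:1 H:3
Element totals:
  C: 6
  H: 7
  N: 1
  O: 1
Molecular formula: C6H7NO.
Molar mass = 109.128 g/mol.
Mass from C: 6 × 12.011 = 72.066 g/mol.
%C = 72.066 / 109.128 × 100 = 66.04%.

66.04%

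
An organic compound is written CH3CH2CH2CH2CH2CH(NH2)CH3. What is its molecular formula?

Atom tally by fragment:
  CH3 → C:1 H:3
  CH2 → C:1 H:2
  CH2 → C:1 H:2
  CH2 → C:1 H:2
  CH2 → C:1 H:2
  CH(NH2) → C:1 H:3 N:1
  CH3 → C:1 H:3
Element totals:
  C: 7
  H: 17
  N: 1

C7H17N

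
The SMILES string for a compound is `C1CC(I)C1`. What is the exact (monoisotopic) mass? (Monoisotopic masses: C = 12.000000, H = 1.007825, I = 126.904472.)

Atom tally by fragment:
  cyclobutane ring core → C:4 H:8
  (− 1 ring H displaced by substituents)
  + I → I:1
Element totals:
  C: 4
  H: 7
  I: 1
Molecular formula: C4H7I.
  M = 4(12.0) + 7(1.007825) + 126.904472
    = 48.000000 + 7.054775 + 126.904472 = 181.959247

181.9592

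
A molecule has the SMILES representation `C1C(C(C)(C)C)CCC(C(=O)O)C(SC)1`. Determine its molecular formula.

C12H22O2S

Atom tally by fragment:
  cyclohexane ring core → C:6 H:12
  (− 3 ring H displaced by substituents)
  + C(CH3)3 → C:4 H:9
  + COOH → C:1 H:1 O:2
  + SCH3 → C:1 H:3 S:1
Element totals:
  C: 12
  H: 22
  O: 2
  S: 1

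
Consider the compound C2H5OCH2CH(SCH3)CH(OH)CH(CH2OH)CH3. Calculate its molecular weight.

Element totals:
  C: 9
  H: 20
  O: 3
  S: 1
Molecular formula: C9H20O3S.
  M = 9(12.011) + 20(1.008) + 3(15.999) + 32.06
    = 108.099 + 20.160 + 47.997 + 32.060 = 208.316

208.32 g/mol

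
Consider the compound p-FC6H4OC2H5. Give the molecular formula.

Element totals:
  C: 8
  H: 9
  F: 1
  O: 1

C8H9FO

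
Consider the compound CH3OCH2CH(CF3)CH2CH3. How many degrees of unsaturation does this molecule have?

Atom tally by fragment:
  CH3OCH2 → C:2 H:5 O:1
  CH(CF3) → C:2 H:1 F:3
  CH2 → C:1 H:2
  CH3 → C:1 H:3
Element totals:
  C: 6
  H: 11
  F: 3
  O: 1
Molecular formula: C6H11F3O.
DoU = (2C + 2 + N − H − X) / 2 = (2·6 + 2 + 0 − 11 − 3) / 2 = 0.

0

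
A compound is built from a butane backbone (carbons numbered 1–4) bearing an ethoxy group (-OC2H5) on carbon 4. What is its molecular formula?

Atom tally by fragment:
  CH3 → C:1 H:3
  CH2 → C:1 H:2
  CH2 → C:1 H:2
  CH2OC2H5 → C:3 H:7 O:1
Element totals:
  C: 6
  H: 14
  O: 1

C6H14O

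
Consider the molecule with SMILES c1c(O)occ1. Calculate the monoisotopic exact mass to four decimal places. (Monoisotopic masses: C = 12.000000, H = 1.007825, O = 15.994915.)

84.0211

Atom tally by fragment:
  furan ring core → C:4 H:4 O:1
  (− 1 ring H displaced by substituents)
  + OH → O:1 H:1
Element totals:
  C: 4
  H: 4
  O: 2
Molecular formula: C4H4O2.
  M = 4(12.0) + 4(1.007825) + 2(15.994915)
    = 48.000000 + 4.031300 + 31.989830 = 84.021130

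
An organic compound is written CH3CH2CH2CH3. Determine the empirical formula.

Atom tally by fragment:
  CH3 → C:1 H:3
  CH2 → C:1 H:2
  CH2 → C:1 H:2
  CH3 → C:1 H:3
Element totals:
  C: 4
  H: 10
Molecular formula: C4H10.
gcd of subscripts = 2; dividing each by 2:
  C: 4/2 = 2
  H: 10/2 = 5

C2H5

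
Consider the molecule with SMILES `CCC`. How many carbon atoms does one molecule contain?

3

Atom tally by fragment:
  CH3 → C:1 H:3
  CH2 → C:1 H:2
  CH3 → C:1 H:3
Element totals:
  C: 3
  H: 8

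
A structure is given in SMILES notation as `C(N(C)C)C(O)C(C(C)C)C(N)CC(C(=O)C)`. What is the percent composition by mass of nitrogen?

Atom tally by fragment:
  (CH3)2NCH2 → C:3 H:8 N:1
  CH(OH) → C:1 H:2 O:1
  CH(CH(CH3)2) → C:4 H:8
  CH(NH2) → C:1 H:3 N:1
  CH2 → C:1 H:2
  CH2COCH3 → C:3 H:5 O:1
Element totals:
  C: 13
  H: 28
  N: 2
  O: 2
Molecular formula: C13H28N2O2.
Molar mass = 244.379 g/mol.
Mass from N: 2 × 14.007 = 28.014 g/mol.
%N = 28.014 / 244.379 × 100 = 11.46%.

11.46%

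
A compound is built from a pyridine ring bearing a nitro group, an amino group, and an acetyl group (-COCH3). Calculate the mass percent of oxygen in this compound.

Atom tally by fragment:
  pyridine ring core → C:5 H:5 N:1
  (− 3 ring H displaced by substituents)
  + NO2 → N:1 O:2
  + NH2 → N:1 H:2
  + COCH3 → C:2 H:3 O:1
Element totals:
  C: 7
  H: 7
  N: 3
  O: 3
Molecular formula: C7H7N3O3.
Molar mass = 181.151 g/mol.
Mass from O: 3 × 15.999 = 47.997 g/mol.
%O = 47.997 / 181.151 × 100 = 26.50%.

26.50%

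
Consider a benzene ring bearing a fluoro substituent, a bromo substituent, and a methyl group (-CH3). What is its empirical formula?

Atom tally by fragment:
  benzene ring core → C:6 H:6
  (− 3 ring H displaced by substituents)
  + F → F:1
  + Br → Br:1
  + CH3 → C:1 H:3
Element totals:
  C: 7
  H: 6
  Br: 1
  F: 1
Molecular formula: C7H6BrF.
gcd of subscripts (1, 7, 1, 6) = 1, so the empirical formula equals the molecular formula.

C7H6BrF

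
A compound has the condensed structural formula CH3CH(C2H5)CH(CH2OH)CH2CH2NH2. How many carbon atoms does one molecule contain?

8

Element totals:
  C: 8
  H: 19
  N: 1
  O: 1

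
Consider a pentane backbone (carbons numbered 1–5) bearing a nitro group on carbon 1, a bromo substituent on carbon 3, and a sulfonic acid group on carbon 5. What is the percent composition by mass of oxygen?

28.97%

Atom tally by fragment:
  O2NCH2 → C:1 H:2 N:1 O:2
  CH2 → C:1 H:2
  CH(Br) → C:1 H:1 Br:1
  CH2 → C:1 H:2
  CH2SO3H → C:1 H:3 S:1 O:3
Element totals:
  C: 5
  H: 10
  Br: 1
  N: 1
  O: 5
  S: 1
Molecular formula: C5H10BrNO5S.
Molar mass = 276.101 g/mol.
Mass from O: 5 × 15.999 = 79.995 g/mol.
%O = 79.995 / 276.101 × 100 = 28.97%.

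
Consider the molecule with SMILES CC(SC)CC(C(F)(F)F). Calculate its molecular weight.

172.21 g/mol

Atom tally by fragment:
  CH3 → C:1 H:3
  CH(SCH3) → C:2 H:4 S:1
  CH2 → C:1 H:2
  CH2CF3 → C:2 H:2 F:3
Element totals:
  C: 6
  H: 11
  F: 3
  S: 1
Molecular formula: C6H11F3S.
  M = 6(12.011) + 11(1.008) + 3(18.998) + 32.06
    = 72.066 + 11.088 + 56.994 + 32.060 = 172.208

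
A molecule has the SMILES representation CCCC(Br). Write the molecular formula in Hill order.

Atom tally by fragment:
  CH3 → C:1 H:3
  CH2 → C:1 H:2
  CH2 → C:1 H:2
  CH2Br → C:1 H:2 Br:1
Element totals:
  C: 4
  H: 9
  Br: 1

C4H9Br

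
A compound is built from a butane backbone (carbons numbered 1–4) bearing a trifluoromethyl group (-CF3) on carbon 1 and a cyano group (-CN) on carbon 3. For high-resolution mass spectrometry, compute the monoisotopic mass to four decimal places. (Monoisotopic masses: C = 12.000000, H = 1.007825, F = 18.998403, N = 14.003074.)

151.0609

Atom tally by fragment:
  F3CCH2 → C:2 H:2 F:3
  CH2 → C:1 H:2
  CH(CN) → C:2 H:1 N:1
  CH3 → C:1 H:3
Element totals:
  C: 6
  H: 8
  F: 3
  N: 1
Molecular formula: C6H8F3N.
  M = 6(12.0) + 8(1.007825) + 3(18.998403) + 14.003074
    = 72.000000 + 8.062600 + 56.995209 + 14.003074 = 151.060883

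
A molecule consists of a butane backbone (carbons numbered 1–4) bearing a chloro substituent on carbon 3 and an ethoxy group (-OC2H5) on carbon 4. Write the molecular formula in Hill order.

C6H13ClO

Atom tally by fragment:
  CH3 → C:1 H:3
  CH2 → C:1 H:2
  CH(Cl) → C:1 H:1 Cl:1
  CH2OC2H5 → C:3 H:7 O:1
Element totals:
  C: 6
  H: 13
  Cl: 1
  O: 1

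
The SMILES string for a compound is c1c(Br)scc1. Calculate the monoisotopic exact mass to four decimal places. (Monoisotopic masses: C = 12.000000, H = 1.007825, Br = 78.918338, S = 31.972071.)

Atom tally by fragment:
  thiophene ring core → C:4 H:4 S:1
  (− 1 ring H displaced by substituents)
  + Br → Br:1
Element totals:
  C: 4
  H: 3
  Br: 1
  S: 1
Molecular formula: C4H3BrS.
  M = 4(12.0) + 3(1.007825) + 78.918338 + 31.972071
    = 48.000000 + 3.023475 + 78.918338 + 31.972071 = 161.913884

161.9139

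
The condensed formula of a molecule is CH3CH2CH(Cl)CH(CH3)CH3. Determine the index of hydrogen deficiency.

Atom tally by fragment:
  CH3 → C:1 H:3
  CH2 → C:1 H:2
  CH(Cl) → C:1 H:1 Cl:1
  CH(CH3) → C:2 H:4
  CH3 → C:1 H:3
Element totals:
  C: 6
  H: 13
  Cl: 1
Molecular formula: C6H13Cl.
DoU = (2C + 2 + N − H − X) / 2 = (2·6 + 2 + 0 − 13 − 1) / 2 = 0.

0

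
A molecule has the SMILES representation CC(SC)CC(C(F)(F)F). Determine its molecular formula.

Atom tally by fragment:
  CH3 → C:1 H:3
  CH(SCH3) → C:2 H:4 S:1
  CH2 → C:1 H:2
  CH2CF3 → C:2 H:2 F:3
Element totals:
  C: 6
  H: 11
  F: 3
  S: 1

C6H11F3S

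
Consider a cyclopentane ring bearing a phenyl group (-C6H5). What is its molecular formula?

C11H14

Atom tally by fragment:
  cyclopentane ring core → C:5 H:10
  (− 1 ring H displaced by substituents)
  + C6H5 → C:6 H:5
Element totals:
  C: 11
  H: 14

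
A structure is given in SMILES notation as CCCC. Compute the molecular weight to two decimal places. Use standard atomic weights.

Atom tally by fragment:
  CH3 → C:1 H:3
  CH2 → C:1 H:2
  CH2 → C:1 H:2
  CH3 → C:1 H:3
Element totals:
  C: 4
  H: 10
Molecular formula: C4H10.
  M = 4(12.011) + 10(1.008)
    = 48.044 + 10.080 = 58.124

58.12 g/mol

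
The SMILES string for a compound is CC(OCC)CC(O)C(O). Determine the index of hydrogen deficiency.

Atom tally by fragment:
  CH3 → C:1 H:3
  CH(OC2H5) → C:3 H:6 O:1
  CH2 → C:1 H:2
  CH(OH) → C:1 H:2 O:1
  CH2OH → C:1 H:3 O:1
Element totals:
  C: 7
  H: 16
  O: 3
Molecular formula: C7H16O3.
DoU = (2C + 2 + N − H − X) / 2 = (2·7 + 2 + 0 − 16 − 0) / 2 = 0.

0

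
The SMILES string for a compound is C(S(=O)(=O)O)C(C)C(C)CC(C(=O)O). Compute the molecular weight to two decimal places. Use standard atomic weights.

Atom tally by fragment:
  HO3SCH2 → C:1 H:3 S:1 O:3
  CH(CH3) → C:2 H:4
  CH(CH3) → C:2 H:4
  CH2 → C:1 H:2
  CH2COOH → C:2 H:3 O:2
Element totals:
  C: 8
  H: 16
  O: 5
  S: 1
Molecular formula: C8H16O5S.
  M = 8(12.011) + 16(1.008) + 5(15.999) + 32.06
    = 96.088 + 16.128 + 79.995 + 32.060 = 224.271

224.27 g/mol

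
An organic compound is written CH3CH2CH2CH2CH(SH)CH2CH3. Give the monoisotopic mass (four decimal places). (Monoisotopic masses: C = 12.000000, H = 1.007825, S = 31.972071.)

132.0973

Element totals:
  C: 7
  H: 16
  S: 1
Molecular formula: C7H16S.
  M = 7(12.0) + 16(1.007825) + 31.972071
    = 84.000000 + 16.125200 + 31.972071 = 132.097271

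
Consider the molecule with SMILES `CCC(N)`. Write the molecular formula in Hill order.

C3H9N

Atom tally by fragment:
  CH3 → C:1 H:3
  CH2 → C:1 H:2
  CH2NH2 → C:1 H:4 N:1
Element totals:
  C: 3
  H: 9
  N: 1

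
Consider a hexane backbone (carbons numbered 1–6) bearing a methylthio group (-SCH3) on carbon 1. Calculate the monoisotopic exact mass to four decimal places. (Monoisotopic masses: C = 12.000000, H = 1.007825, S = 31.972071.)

Atom tally by fragment:
  CH3SCH2 → C:2 H:5 S:1
  CH2 → C:1 H:2
  CH2 → C:1 H:2
  CH2 → C:1 H:2
  CH2 → C:1 H:2
  CH3 → C:1 H:3
Element totals:
  C: 7
  H: 16
  S: 1
Molecular formula: C7H16S.
  M = 7(12.0) + 16(1.007825) + 31.972071
    = 84.000000 + 16.125200 + 31.972071 = 132.097271

132.0973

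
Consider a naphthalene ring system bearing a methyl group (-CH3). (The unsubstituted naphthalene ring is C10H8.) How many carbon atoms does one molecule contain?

11

Atom tally by fragment:
  naphthalene ring system core → C:10 H:8
  (− 1 ring H displaced by substituents)
  + CH3 → C:1 H:3
Element totals:
  C: 11
  H: 10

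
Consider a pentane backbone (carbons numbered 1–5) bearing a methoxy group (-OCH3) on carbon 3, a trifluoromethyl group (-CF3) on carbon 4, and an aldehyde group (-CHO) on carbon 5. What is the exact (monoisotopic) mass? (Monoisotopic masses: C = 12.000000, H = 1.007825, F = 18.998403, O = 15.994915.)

Atom tally by fragment:
  CH3 → C:1 H:3
  CH2 → C:1 H:2
  CH(OCH3) → C:2 H:4 O:1
  CH(CF3) → C:2 H:1 F:3
  CH2CHO → C:2 H:3 O:1
Element totals:
  C: 8
  H: 13
  F: 3
  O: 2
Molecular formula: C8H13F3O2.
  M = 8(12.0) + 13(1.007825) + 3(18.998403) + 2(15.994915)
    = 96.000000 + 13.101725 + 56.995209 + 31.989830 = 198.086764

198.0868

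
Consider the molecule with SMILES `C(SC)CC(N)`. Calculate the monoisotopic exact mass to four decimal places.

105.0612

Atom tally by fragment:
  CH3SCH2 → C:2 H:5 S:1
  CH2 → C:1 H:2
  CH2NH2 → C:1 H:4 N:1
Element totals:
  C: 4
  H: 11
  N: 1
  S: 1
Molecular formula: C4H11NS.
  M = 4(12.0) + 11(1.007825) + 14.003074 + 31.972071
    = 48.000000 + 11.086075 + 14.003074 + 31.972071 = 105.061220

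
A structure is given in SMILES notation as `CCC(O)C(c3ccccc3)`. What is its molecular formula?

Atom tally by fragment:
  CH3 → C:1 H:3
  CH2 → C:1 H:2
  CH(OH) → C:1 H:2 O:1
  CH2C6H5 → C:7 H:7
Element totals:
  C: 10
  H: 14
  O: 1

C10H14O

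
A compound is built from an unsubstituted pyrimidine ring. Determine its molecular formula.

C4H4N2

Atom tally by fragment:
  pyrimidine ring core → C:4 H:4 N:2
Element totals:
  C: 4
  H: 4
  N: 2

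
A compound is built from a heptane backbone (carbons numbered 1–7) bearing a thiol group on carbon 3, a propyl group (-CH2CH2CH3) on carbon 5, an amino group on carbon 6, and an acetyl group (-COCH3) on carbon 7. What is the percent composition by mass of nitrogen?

6.05%

Atom tally by fragment:
  CH3 → C:1 H:3
  CH2 → C:1 H:2
  CH(SH) → C:1 H:2 S:1
  CH2 → C:1 H:2
  CH(CH2CH2CH3) → C:4 H:8
  CH(NH2) → C:1 H:3 N:1
  CH2COCH3 → C:3 H:5 O:1
Element totals:
  C: 12
  H: 25
  N: 1
  O: 1
  S: 1
Molecular formula: C12H25NOS.
Molar mass = 231.398 g/mol.
Mass from N: 1 × 14.007 = 14.007 g/mol.
%N = 14.007 / 231.398 × 100 = 6.05%.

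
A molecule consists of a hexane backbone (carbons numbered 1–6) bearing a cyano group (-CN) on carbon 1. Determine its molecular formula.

Atom tally by fragment:
  NCCH2 → C:2 H:2 N:1
  CH2 → C:1 H:2
  CH2 → C:1 H:2
  CH2 → C:1 H:2
  CH2 → C:1 H:2
  CH3 → C:1 H:3
Element totals:
  C: 7
  H: 13
  N: 1

C7H13N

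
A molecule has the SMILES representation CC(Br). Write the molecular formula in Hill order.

C2H5Br

Atom tally by fragment:
  CH3 → C:1 H:3
  CH2Br → C:1 H:2 Br:1
Element totals:
  C: 2
  H: 5
  Br: 1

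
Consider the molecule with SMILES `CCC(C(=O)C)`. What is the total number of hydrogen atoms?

Atom tally by fragment:
  CH3 → C:1 H:3
  CH2 → C:1 H:2
  CH2COCH3 → C:3 H:5 O:1
Element totals:
  C: 5
  H: 10
  O: 1

10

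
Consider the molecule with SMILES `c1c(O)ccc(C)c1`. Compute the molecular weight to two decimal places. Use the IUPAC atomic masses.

108.14 g/mol

Atom tally by fragment:
  benzene ring core → C:6 H:6
  (− 2 ring H displaced by substituents)
  + OH → O:1 H:1
  + CH3 → C:1 H:3
Element totals:
  C: 7
  H: 8
  O: 1
Molecular formula: C7H8O.
  M = 7(12.011) + 8(1.008) + 15.999
    = 84.077 + 8.064 + 15.999 = 108.140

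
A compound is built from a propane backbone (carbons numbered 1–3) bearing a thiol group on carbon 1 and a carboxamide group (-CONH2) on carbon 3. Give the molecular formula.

Atom tally by fragment:
  HSCH2 → C:1 H:3 S:1
  CH2 → C:1 H:2
  CH2CONH2 → C:2 H:4 O:1 N:1
Element totals:
  C: 4
  H: 9
  N: 1
  O: 1
  S: 1

C4H9NOS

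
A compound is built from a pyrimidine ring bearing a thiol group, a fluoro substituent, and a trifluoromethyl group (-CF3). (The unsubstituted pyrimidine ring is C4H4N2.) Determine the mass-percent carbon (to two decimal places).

Atom tally by fragment:
  pyrimidine ring core → C:4 H:4 N:2
  (− 3 ring H displaced by substituents)
  + SH → S:1 H:1
  + F → F:1
  + CF3 → C:1 F:3
Element totals:
  C: 5
  H: 2
  F: 4
  N: 2
  S: 1
Molecular formula: C5H2F4N2S.
Molar mass = 198.137 g/mol.
Mass from C: 5 × 12.011 = 60.055 g/mol.
%C = 60.055 / 198.137 × 100 = 30.31%.

30.31%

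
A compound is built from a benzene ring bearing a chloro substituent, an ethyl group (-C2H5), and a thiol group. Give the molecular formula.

C8H9ClS

Atom tally by fragment:
  benzene ring core → C:6 H:6
  (− 3 ring H displaced by substituents)
  + Cl → Cl:1
  + C2H5 → C:2 H:5
  + SH → S:1 H:1
Element totals:
  C: 8
  H: 9
  Cl: 1
  S: 1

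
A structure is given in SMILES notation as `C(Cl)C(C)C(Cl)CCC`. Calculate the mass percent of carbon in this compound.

Atom tally by fragment:
  ClCH2 → C:1 H:2 Cl:1
  CH(CH3) → C:2 H:4
  CH(Cl) → C:1 H:1 Cl:1
  CH2 → C:1 H:2
  CH2 → C:1 H:2
  CH3 → C:1 H:3
Element totals:
  C: 7
  H: 14
  Cl: 2
Molecular formula: C7H14Cl2.
Molar mass = 169.089 g/mol.
Mass from C: 7 × 12.011 = 84.077 g/mol.
%C = 84.077 / 169.089 × 100 = 49.72%.

49.72%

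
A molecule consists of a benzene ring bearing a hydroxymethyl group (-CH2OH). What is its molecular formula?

C7H8O

Atom tally by fragment:
  benzene ring core → C:6 H:6
  (− 1 ring H displaced by substituents)
  + CH2OH → C:1 H:3 O:1
Element totals:
  C: 7
  H: 8
  O: 1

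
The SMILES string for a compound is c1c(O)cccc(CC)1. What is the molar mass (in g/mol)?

Atom tally by fragment:
  benzene ring core → C:6 H:6
  (− 2 ring H displaced by substituents)
  + OH → O:1 H:1
  + C2H5 → C:2 H:5
Element totals:
  C: 8
  H: 10
  O: 1
Molecular formula: C8H10O.
  M = 8(12.011) + 10(1.008) + 15.999
    = 96.088 + 10.080 + 15.999 = 122.167

122.17 g/mol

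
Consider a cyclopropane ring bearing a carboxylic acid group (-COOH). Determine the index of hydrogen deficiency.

Atom tally by fragment:
  cyclopropane ring core → C:3 H:6
  (− 1 ring H displaced by substituents)
  + COOH → C:1 H:1 O:2
Element totals:
  C: 4
  H: 6
  O: 2
Molecular formula: C4H6O2.
DoU = (2C + 2 + N − H − X) / 2 = (2·4 + 2 + 0 − 6 − 0) / 2 = 2.

2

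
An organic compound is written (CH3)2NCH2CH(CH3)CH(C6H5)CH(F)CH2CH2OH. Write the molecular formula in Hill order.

Element totals:
  C: 15
  H: 24
  F: 1
  N: 1
  O: 1

C15H24FNO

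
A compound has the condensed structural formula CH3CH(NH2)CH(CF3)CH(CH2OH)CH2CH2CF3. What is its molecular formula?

C9H15F6NO

Atom tally by fragment:
  CH3 → C:1 H:3
  CH(NH2) → C:1 H:3 N:1
  CH(CF3) → C:2 H:1 F:3
  CH(CH2OH) → C:2 H:4 O:1
  CH2 → C:1 H:2
  CH2CF3 → C:2 H:2 F:3
Element totals:
  C: 9
  H: 15
  F: 6
  N: 1
  O: 1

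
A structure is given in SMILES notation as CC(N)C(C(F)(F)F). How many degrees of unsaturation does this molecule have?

0

Atom tally by fragment:
  CH3 → C:1 H:3
  CH(NH2) → C:1 H:3 N:1
  CH2CF3 → C:2 H:2 F:3
Element totals:
  C: 4
  H: 8
  F: 3
  N: 1
Molecular formula: C4H8F3N.
DoU = (2C + 2 + N − H − X) / 2 = (2·4 + 2 + 1 − 8 − 3) / 2 = 0.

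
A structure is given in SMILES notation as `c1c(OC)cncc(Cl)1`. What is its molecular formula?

C6H6ClNO

Atom tally by fragment:
  pyridine ring core → C:5 H:5 N:1
  (− 2 ring H displaced by substituents)
  + OCH3 → C:1 H:3 O:1
  + Cl → Cl:1
Element totals:
  C: 6
  H: 6
  Cl: 1
  N: 1
  O: 1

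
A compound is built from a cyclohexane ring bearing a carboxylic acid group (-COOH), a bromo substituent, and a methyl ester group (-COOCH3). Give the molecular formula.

C9H13BrO4

Atom tally by fragment:
  cyclohexane ring core → C:6 H:12
  (− 3 ring H displaced by substituents)
  + COOH → C:1 H:1 O:2
  + Br → Br:1
  + COOCH3 → C:2 H:3 O:2
Element totals:
  C: 9
  H: 13
  Br: 1
  O: 4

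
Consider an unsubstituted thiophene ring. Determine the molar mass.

Atom tally by fragment:
  thiophene ring core → C:4 H:4 S:1
Element totals:
  C: 4
  H: 4
  S: 1
Molecular formula: C4H4S.
  M = 4(12.011) + 4(1.008) + 32.06
    = 48.044 + 4.032 + 32.060 = 84.136

84.14 g/mol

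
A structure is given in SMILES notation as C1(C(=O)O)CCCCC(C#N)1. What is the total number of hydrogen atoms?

11

Atom tally by fragment:
  cyclohexane ring core → C:6 H:12
  (− 2 ring H displaced by substituents)
  + COOH → C:1 H:1 O:2
  + CN → C:1 N:1
Element totals:
  C: 8
  H: 11
  N: 1
  O: 2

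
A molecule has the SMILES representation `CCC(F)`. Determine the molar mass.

62.09 g/mol

Atom tally by fragment:
  CH3 → C:1 H:3
  CH2 → C:1 H:2
  CH2F → C:1 H:2 F:1
Element totals:
  C: 3
  H: 7
  F: 1
Molecular formula: C3H7F.
  M = 3(12.011) + 7(1.008) + 18.998
    = 36.033 + 7.056 + 18.998 = 62.087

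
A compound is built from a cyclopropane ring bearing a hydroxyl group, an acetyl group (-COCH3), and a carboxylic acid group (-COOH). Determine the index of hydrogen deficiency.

Atom tally by fragment:
  cyclopropane ring core → C:3 H:6
  (− 3 ring H displaced by substituents)
  + OH → O:1 H:1
  + COCH3 → C:2 H:3 O:1
  + COOH → C:1 H:1 O:2
Element totals:
  C: 6
  H: 8
  O: 4
Molecular formula: C6H8O4.
DoU = (2C + 2 + N − H − X) / 2 = (2·6 + 2 + 0 − 8 − 0) / 2 = 3.

3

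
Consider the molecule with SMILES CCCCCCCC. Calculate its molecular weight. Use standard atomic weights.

114.23 g/mol

Atom tally by fragment:
  CH3 → C:1 H:3
  CH2 → C:1 H:2
  CH2 → C:1 H:2
  CH2 → C:1 H:2
  CH2 → C:1 H:2
  CH2 → C:1 H:2
  CH2 → C:1 H:2
  CH3 → C:1 H:3
Element totals:
  C: 8
  H: 18
Molecular formula: C8H18.
  M = 8(12.011) + 18(1.008)
    = 96.088 + 18.144 = 114.232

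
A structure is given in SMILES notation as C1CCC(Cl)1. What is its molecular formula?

Atom tally by fragment:
  cyclobutane ring core → C:4 H:8
  (− 1 ring H displaced by substituents)
  + Cl → Cl:1
Element totals:
  C: 4
  H: 7
  Cl: 1

C4H7Cl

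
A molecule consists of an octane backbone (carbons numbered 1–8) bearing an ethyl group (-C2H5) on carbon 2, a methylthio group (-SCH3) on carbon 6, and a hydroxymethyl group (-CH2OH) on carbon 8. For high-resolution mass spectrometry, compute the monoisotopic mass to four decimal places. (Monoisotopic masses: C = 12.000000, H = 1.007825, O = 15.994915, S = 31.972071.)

Atom tally by fragment:
  CH3 → C:1 H:3
  CH(C2H5) → C:3 H:6
  CH2 → C:1 H:2
  CH2 → C:1 H:2
  CH2 → C:1 H:2
  CH(SCH3) → C:2 H:4 S:1
  CH2 → C:1 H:2
  CH2CH2OH → C:2 H:5 O:1
Element totals:
  C: 12
  H: 26
  O: 1
  S: 1
Molecular formula: C12H26OS.
  M = 12(12.0) + 26(1.007825) + 15.994915 + 31.972071
    = 144.000000 + 26.203450 + 15.994915 + 31.972071 = 218.170436

218.1704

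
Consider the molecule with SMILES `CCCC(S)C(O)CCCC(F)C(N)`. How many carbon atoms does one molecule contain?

Atom tally by fragment:
  CH3 → C:1 H:3
  CH2 → C:1 H:2
  CH2 → C:1 H:2
  CH(SH) → C:1 H:2 S:1
  CH(OH) → C:1 H:2 O:1
  CH2 → C:1 H:2
  CH2 → C:1 H:2
  CH2 → C:1 H:2
  CH(F) → C:1 H:1 F:1
  CH2NH2 → C:1 H:4 N:1
Element totals:
  C: 10
  H: 22
  F: 1
  N: 1
  O: 1
  S: 1

10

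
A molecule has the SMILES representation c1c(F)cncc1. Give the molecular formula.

Atom tally by fragment:
  pyridine ring core → C:5 H:5 N:1
  (− 1 ring H displaced by substituents)
  + F → F:1
Element totals:
  C: 5
  H: 4
  F: 1
  N: 1

C5H4FN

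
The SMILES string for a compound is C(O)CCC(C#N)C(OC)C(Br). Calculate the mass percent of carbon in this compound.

40.70%

Atom tally by fragment:
  HOCH2 → C:1 H:3 O:1
  CH2 → C:1 H:2
  CH2 → C:1 H:2
  CH(CN) → C:2 H:1 N:1
  CH(OCH3) → C:2 H:4 O:1
  CH2Br → C:1 H:2 Br:1
Element totals:
  C: 8
  H: 14
  Br: 1
  N: 1
  O: 2
Molecular formula: C8H14BrNO2.
Molar mass = 236.109 g/mol.
Mass from C: 8 × 12.011 = 96.088 g/mol.
%C = 96.088 / 236.109 × 100 = 40.70%.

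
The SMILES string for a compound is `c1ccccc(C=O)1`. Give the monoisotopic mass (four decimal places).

Atom tally by fragment:
  benzene ring core → C:6 H:6
  (− 1 ring H displaced by substituents)
  + CHO → C:1 H:1 O:1
Element totals:
  C: 7
  H: 6
  O: 1
Molecular formula: C7H6O.
  M = 7(12.0) + 6(1.007825) + 15.994915
    = 84.000000 + 6.046950 + 15.994915 = 106.041865

106.0419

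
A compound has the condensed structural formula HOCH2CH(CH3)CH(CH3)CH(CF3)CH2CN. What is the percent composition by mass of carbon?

Atom tally by fragment:
  HOCH2 → C:1 H:3 O:1
  CH(CH3) → C:2 H:4
  CH(CH3) → C:2 H:4
  CH(CF3) → C:2 H:1 F:3
  CH2CN → C:2 H:2 N:1
Element totals:
  C: 9
  H: 14
  F: 3
  N: 1
  O: 1
Molecular formula: C9H14F3NO.
Molar mass = 209.211 g/mol.
Mass from C: 9 × 12.011 = 108.099 g/mol.
%C = 108.099 / 209.211 × 100 = 51.67%.

51.67%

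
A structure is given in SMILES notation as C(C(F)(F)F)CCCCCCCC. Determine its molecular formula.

Atom tally by fragment:
  F3CCH2 → C:2 H:2 F:3
  CH2 → C:1 H:2
  CH2 → C:1 H:2
  CH2 → C:1 H:2
  CH2 → C:1 H:2
  CH2 → C:1 H:2
  CH2 → C:1 H:2
  CH2 → C:1 H:2
  CH3 → C:1 H:3
Element totals:
  C: 10
  H: 19
  F: 3

C10H19F3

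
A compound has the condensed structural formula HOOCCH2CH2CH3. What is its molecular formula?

C4H8O2

Atom tally by fragment:
  HOOCCH2 → C:2 H:3 O:2
  CH2 → C:1 H:2
  CH3 → C:1 H:3
Element totals:
  C: 4
  H: 8
  O: 2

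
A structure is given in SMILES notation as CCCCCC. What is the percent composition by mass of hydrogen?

Atom tally by fragment:
  CH3 → C:1 H:3
  CH2 → C:1 H:2
  CH2 → C:1 H:2
  CH2 → C:1 H:2
  CH2 → C:1 H:2
  CH3 → C:1 H:3
Element totals:
  C: 6
  H: 14
Molecular formula: C6H14.
Molar mass = 86.178 g/mol.
Mass from H: 14 × 1.008 = 14.112 g/mol.
%H = 14.112 / 86.178 × 100 = 16.38%.

16.38%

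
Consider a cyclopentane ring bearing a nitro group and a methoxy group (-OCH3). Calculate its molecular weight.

Atom tally by fragment:
  cyclopentane ring core → C:5 H:10
  (− 2 ring H displaced by substituents)
  + NO2 → N:1 O:2
  + OCH3 → C:1 H:3 O:1
Element totals:
  C: 6
  H: 11
  N: 1
  O: 3
Molecular formula: C6H11NO3.
  M = 6(12.011) + 11(1.008) + 14.007 + 3(15.999)
    = 72.066 + 11.088 + 14.007 + 47.997 = 145.158

145.16 g/mol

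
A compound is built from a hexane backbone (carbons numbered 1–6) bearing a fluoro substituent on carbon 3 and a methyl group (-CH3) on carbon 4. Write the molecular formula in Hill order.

Atom tally by fragment:
  CH3 → C:1 H:3
  CH2 → C:1 H:2
  CH(F) → C:1 H:1 F:1
  CH(CH3) → C:2 H:4
  CH2 → C:1 H:2
  CH3 → C:1 H:3
Element totals:
  C: 7
  H: 15
  F: 1

C7H15F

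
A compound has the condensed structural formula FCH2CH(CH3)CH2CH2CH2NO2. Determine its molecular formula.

Element totals:
  C: 6
  H: 12
  F: 1
  N: 1
  O: 2

C6H12FNO2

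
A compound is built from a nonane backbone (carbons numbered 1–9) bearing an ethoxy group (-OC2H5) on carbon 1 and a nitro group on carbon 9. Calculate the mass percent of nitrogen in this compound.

Atom tally by fragment:
  C2H5OCH2 → C:3 H:7 O:1
  CH2 → C:1 H:2
  CH2 → C:1 H:2
  CH2 → C:1 H:2
  CH2 → C:1 H:2
  CH2 → C:1 H:2
  CH2 → C:1 H:2
  CH2 → C:1 H:2
  CH2NO2 → C:1 H:2 N:1 O:2
Element totals:
  C: 11
  H: 23
  N: 1
  O: 3
Molecular formula: C11H23NO3.
Molar mass = 217.309 g/mol.
Mass from N: 1 × 14.007 = 14.007 g/mol.
%N = 14.007 / 217.309 × 100 = 6.45%.

6.45%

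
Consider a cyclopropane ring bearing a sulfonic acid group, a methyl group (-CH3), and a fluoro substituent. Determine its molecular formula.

C4H7FO3S

Atom tally by fragment:
  cyclopropane ring core → C:3 H:6
  (− 3 ring H displaced by substituents)
  + SO3H → S:1 O:3 H:1
  + CH3 → C:1 H:3
  + F → F:1
Element totals:
  C: 4
  H: 7
  F: 1
  O: 3
  S: 1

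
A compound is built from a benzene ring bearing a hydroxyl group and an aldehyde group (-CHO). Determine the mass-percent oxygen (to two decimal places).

26.20%

Atom tally by fragment:
  benzene ring core → C:6 H:6
  (− 2 ring H displaced by substituents)
  + OH → O:1 H:1
  + CHO → C:1 H:1 O:1
Element totals:
  C: 7
  H: 6
  O: 2
Molecular formula: C7H6O2.
Molar mass = 122.123 g/mol.
Mass from O: 2 × 15.999 = 31.998 g/mol.
%O = 31.998 / 122.123 × 100 = 26.20%.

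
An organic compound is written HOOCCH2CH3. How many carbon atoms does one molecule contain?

3

Atom tally by fragment:
  HOOCCH2 → C:2 H:3 O:2
  CH3 → C:1 H:3
Element totals:
  C: 3
  H: 6
  O: 2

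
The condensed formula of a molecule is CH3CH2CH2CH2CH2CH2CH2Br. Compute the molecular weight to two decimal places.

Element totals:
  C: 7
  H: 15
  Br: 1
Molecular formula: C7H15Br.
  M = 7(12.011) + 15(1.008) + 79.904
    = 84.077 + 15.120 + 79.904 = 179.101

179.10 g/mol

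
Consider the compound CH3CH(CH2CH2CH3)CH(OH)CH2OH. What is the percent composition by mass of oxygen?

24.20%

Element totals:
  C: 7
  H: 16
  O: 2
Molecular formula: C7H16O2.
Molar mass = 132.203 g/mol.
Mass from O: 2 × 15.999 = 31.998 g/mol.
%O = 31.998 / 132.203 × 100 = 24.20%.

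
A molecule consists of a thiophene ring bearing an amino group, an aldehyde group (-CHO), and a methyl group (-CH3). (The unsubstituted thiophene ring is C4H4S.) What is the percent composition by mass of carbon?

Atom tally by fragment:
  thiophene ring core → C:4 H:4 S:1
  (− 3 ring H displaced by substituents)
  + NH2 → N:1 H:2
  + CHO → C:1 H:1 O:1
  + CH3 → C:1 H:3
Element totals:
  C: 6
  H: 7
  N: 1
  O: 1
  S: 1
Molecular formula: C6H7NOS.
Molar mass = 141.188 g/mol.
Mass from C: 6 × 12.011 = 72.066 g/mol.
%C = 72.066 / 141.188 × 100 = 51.04%.

51.04%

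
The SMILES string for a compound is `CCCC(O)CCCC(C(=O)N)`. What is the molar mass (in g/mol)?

Atom tally by fragment:
  CH3 → C:1 H:3
  CH2 → C:1 H:2
  CH2 → C:1 H:2
  CH(OH) → C:1 H:2 O:1
  CH2 → C:1 H:2
  CH2 → C:1 H:2
  CH2 → C:1 H:2
  CH2CONH2 → C:2 H:4 O:1 N:1
Element totals:
  C: 9
  H: 19
  N: 1
  O: 2
Molecular formula: C9H19NO2.
  M = 9(12.011) + 19(1.008) + 14.007 + 2(15.999)
    = 108.099 + 19.152 + 14.007 + 31.998 = 173.256

173.26 g/mol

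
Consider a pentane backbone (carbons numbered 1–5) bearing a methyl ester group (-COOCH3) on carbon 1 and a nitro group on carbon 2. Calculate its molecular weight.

Atom tally by fragment:
  CH3OOCCH2 → C:3 H:5 O:2
  CH(NO2) → C:1 H:1 N:1 O:2
  CH2 → C:1 H:2
  CH2 → C:1 H:2
  CH3 → C:1 H:3
Element totals:
  C: 7
  H: 13
  N: 1
  O: 4
Molecular formula: C7H13NO4.
  M = 7(12.011) + 13(1.008) + 14.007 + 4(15.999)
    = 84.077 + 13.104 + 14.007 + 63.996 = 175.184

175.18 g/mol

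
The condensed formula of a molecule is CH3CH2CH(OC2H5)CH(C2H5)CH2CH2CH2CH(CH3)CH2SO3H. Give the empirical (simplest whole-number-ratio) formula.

Atom tally by fragment:
  CH3 → C:1 H:3
  CH2 → C:1 H:2
  CH(OC2H5) → C:3 H:6 O:1
  CH(C2H5) → C:3 H:6
  CH2 → C:1 H:2
  CH2 → C:1 H:2
  CH2 → C:1 H:2
  CH(CH3) → C:2 H:4
  CH2SO3H → C:1 H:3 S:1 O:3
Element totals:
  C: 14
  H: 30
  O: 4
  S: 1
Molecular formula: C14H30O4S.
gcd of subscripts (14, 30, 4, 1) = 1, so the empirical formula equals the molecular formula.

C14H30O4S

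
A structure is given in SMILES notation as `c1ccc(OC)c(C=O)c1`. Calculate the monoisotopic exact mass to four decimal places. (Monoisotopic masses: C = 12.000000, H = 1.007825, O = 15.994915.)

136.0524

Atom tally by fragment:
  benzene ring core → C:6 H:6
  (− 2 ring H displaced by substituents)
  + OCH3 → C:1 H:3 O:1
  + CHO → C:1 H:1 O:1
Element totals:
  C: 8
  H: 8
  O: 2
Molecular formula: C8H8O2.
  M = 8(12.0) + 8(1.007825) + 2(15.994915)
    = 96.000000 + 8.062600 + 31.989830 = 136.052430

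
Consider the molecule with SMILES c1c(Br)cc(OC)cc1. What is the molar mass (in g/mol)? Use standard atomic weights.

187.04 g/mol

Atom tally by fragment:
  benzene ring core → C:6 H:6
  (− 2 ring H displaced by substituents)
  + Br → Br:1
  + OCH3 → C:1 H:3 O:1
Element totals:
  C: 7
  H: 7
  Br: 1
  O: 1
Molecular formula: C7H7BrO.
  M = 7(12.011) + 7(1.008) + 79.904 + 15.999
    = 84.077 + 7.056 + 79.904 + 15.999 = 187.036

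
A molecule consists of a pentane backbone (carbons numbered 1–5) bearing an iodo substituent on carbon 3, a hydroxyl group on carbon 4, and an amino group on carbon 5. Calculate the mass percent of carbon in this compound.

26.22%

Atom tally by fragment:
  CH3 → C:1 H:3
  CH2 → C:1 H:2
  CH(I) → C:1 H:1 I:1
  CH(OH) → C:1 H:2 O:1
  CH2NH2 → C:1 H:4 N:1
Element totals:
  C: 5
  H: 12
  I: 1
  N: 1
  O: 1
Molecular formula: C5H12INO.
Molar mass = 229.061 g/mol.
Mass from C: 5 × 12.011 = 60.055 g/mol.
%C = 60.055 / 229.061 × 100 = 26.22%.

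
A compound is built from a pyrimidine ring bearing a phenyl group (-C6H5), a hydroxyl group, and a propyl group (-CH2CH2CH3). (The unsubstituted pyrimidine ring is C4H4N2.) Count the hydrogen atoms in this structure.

14

Atom tally by fragment:
  pyrimidine ring core → C:4 H:4 N:2
  (− 3 ring H displaced by substituents)
  + C6H5 → C:6 H:5
  + OH → O:1 H:1
  + CH2CH2CH3 → C:3 H:7
Element totals:
  C: 13
  H: 14
  N: 2
  O: 1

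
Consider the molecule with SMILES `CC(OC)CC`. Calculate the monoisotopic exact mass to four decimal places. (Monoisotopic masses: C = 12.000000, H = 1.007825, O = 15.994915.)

88.0888

Atom tally by fragment:
  CH3 → C:1 H:3
  CH(OCH3) → C:2 H:4 O:1
  CH2 → C:1 H:2
  CH3 → C:1 H:3
Element totals:
  C: 5
  H: 12
  O: 1
Molecular formula: C5H12O.
  M = 5(12.0) + 12(1.007825) + 15.994915
    = 60.000000 + 12.093900 + 15.994915 = 88.088815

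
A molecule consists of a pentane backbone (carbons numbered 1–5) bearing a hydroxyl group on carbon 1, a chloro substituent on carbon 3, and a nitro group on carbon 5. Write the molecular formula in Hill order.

C5H10ClNO3

Atom tally by fragment:
  HOCH2 → C:1 H:3 O:1
  CH2 → C:1 H:2
  CH(Cl) → C:1 H:1 Cl:1
  CH2 → C:1 H:2
  CH2NO2 → C:1 H:2 N:1 O:2
Element totals:
  C: 5
  H: 10
  Cl: 1
  N: 1
  O: 3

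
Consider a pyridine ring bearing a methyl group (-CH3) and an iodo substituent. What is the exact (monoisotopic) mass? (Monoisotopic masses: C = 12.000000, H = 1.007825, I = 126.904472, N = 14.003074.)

Atom tally by fragment:
  pyridine ring core → C:5 H:5 N:1
  (− 2 ring H displaced by substituents)
  + CH3 → C:1 H:3
  + I → I:1
Element totals:
  C: 6
  H: 6
  I: 1
  N: 1
Molecular formula: C6H6IN.
  M = 6(12.0) + 6(1.007825) + 126.904472 + 14.003074
    = 72.000000 + 6.046950 + 126.904472 + 14.003074 = 218.954496

218.9545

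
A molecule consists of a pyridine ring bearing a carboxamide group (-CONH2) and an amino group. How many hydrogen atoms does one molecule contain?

7

Atom tally by fragment:
  pyridine ring core → C:5 H:5 N:1
  (− 2 ring H displaced by substituents)
  + CONH2 → C:1 H:2 O:1 N:1
  + NH2 → N:1 H:2
Element totals:
  C: 6
  H: 7
  N: 3
  O: 1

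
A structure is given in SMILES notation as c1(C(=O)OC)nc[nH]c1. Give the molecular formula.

C5H6N2O2

Atom tally by fragment:
  imidazole ring core → C:3 H:4 N:2
  (− 1 ring H displaced by substituents)
  + COOCH3 → C:2 H:3 O:2
Element totals:
  C: 5
  H: 6
  N: 2
  O: 2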